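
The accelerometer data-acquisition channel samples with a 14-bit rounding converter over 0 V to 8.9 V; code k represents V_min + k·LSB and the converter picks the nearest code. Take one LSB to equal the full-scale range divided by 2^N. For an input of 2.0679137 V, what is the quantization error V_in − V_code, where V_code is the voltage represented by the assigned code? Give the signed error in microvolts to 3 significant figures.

Range is 8.9 V. LSB = 8.9 V / 2^14 ≈ 0.5432 mV.
Position in LSBs: (2.0679137 − (0)) × 16384/8.9 = 3806.8200; rounding gives k = 3807.
V_code = 0 + (3807/16384) × 8.9 = 2.0680114746 V.
Error = V_in − V_code = 2.0679137 − (2.0680114746) = −97.8 µV.

−97.8 µV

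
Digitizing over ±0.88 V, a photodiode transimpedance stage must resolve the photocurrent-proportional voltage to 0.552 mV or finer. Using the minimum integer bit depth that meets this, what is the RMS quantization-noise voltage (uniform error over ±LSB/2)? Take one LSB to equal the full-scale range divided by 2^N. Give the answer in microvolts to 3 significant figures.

124 µV

The full-scale span is 0.88 − (-0.88) = 1.76 V.
Need 2^N ≥ 1.76 V / 0.552 mV = 3188 → N_min = 12.
Step size = 1.76/4096 V = 429.69 µV.
RMS noise = LSB/√12 = 124 µV.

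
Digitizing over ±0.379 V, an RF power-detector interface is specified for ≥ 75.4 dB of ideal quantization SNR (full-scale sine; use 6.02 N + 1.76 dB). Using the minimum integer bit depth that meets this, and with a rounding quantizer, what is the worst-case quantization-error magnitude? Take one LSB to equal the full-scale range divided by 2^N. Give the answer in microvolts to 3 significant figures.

Span: 0.379 V − (-0.379 V) = 0.758 V.
N ≥ (75.4 − 1.76)/6.02 = 12.233 → N_min = 13.
Step size = 0.758/8192 V = 92.529 µV.
|e|_max = LSB/2 = 46.3 µV.

46.3 µV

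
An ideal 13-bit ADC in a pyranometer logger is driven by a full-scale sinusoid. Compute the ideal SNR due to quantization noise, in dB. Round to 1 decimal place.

80.0 dB

6.02(13) + 1.76 = 78.26 + 1.76 = 80.02 dB.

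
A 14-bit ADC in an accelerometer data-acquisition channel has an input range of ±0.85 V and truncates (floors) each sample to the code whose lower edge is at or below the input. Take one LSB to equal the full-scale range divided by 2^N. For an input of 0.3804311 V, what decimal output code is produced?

11858

Range = 0.85 − (-0.85) = 1.7 V. LSB = 1.7 V / 2^14 ≈ 103.8 µV.
code = ⌊(V_in − V_min)/LSB⌋ = ⌊(V_in − V_min) × 2^14 / range⌋
     = ⌊(0.3804311 − (-0.85)) × 16384 / 1.7⌋ = ⌊1.2304311 × 16384/1.7⌋
     = ⌊11858.461⌋ = 11858.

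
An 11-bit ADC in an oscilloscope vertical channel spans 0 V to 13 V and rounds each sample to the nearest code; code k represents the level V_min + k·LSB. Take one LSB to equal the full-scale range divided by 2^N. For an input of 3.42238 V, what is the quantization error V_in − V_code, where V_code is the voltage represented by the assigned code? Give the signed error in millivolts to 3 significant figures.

Full-scale range = 13 V. LSB = 13 V / 2^11 ≈ 6.348 mV.
(3.42238 − (0)) / LSB = 3.42238 × 2048/13 = 539.1565. Nearest integer: k = 539.
Reconstructed level: 0 + 539 × 13/2048 V = 3.421386719 V.
V_in − V_code = 3.42238 − (3.421386719) = +0.993 mV.

+0.993 mV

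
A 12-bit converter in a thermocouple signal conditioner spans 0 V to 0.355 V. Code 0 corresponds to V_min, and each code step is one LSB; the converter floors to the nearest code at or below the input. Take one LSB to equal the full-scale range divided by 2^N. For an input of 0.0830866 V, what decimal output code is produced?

958

V_FS = 0.355 V. LSB = 0.355 V / 2^12 ≈ 86.67 µV.
V_in − V_min = 0.0830866 − (0) = 0.0830866 V.
Divide by LSB: 0.0830866 × 4096/0.355 = 958.6555.
Truncating gives code 958.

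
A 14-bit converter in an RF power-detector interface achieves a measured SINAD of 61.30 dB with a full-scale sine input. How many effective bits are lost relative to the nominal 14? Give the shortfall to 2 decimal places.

N_eff = (61.30 − 1.76)/6.02 = 9.8904 bits.
14 − 9.8904 = 4.11 bits below nominal.

4.11 bits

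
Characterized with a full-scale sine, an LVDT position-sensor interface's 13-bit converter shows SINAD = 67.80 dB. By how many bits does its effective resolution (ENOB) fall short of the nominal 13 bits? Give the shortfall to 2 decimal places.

Effective bits = (67.80 − 1.76)/6.02 = 10.9701.
13 − 10.9701 = 2.03 bits below nominal.

2.03 bits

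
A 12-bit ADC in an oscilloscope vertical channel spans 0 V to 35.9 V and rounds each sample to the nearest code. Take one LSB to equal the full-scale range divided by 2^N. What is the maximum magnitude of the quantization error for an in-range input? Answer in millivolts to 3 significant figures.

4.38 mV

Span = 35.9 V.
One LSB is 35.9 V / 4096 = 8.7646 mV.
|e|_max = LSB/2 = 4.38 mV.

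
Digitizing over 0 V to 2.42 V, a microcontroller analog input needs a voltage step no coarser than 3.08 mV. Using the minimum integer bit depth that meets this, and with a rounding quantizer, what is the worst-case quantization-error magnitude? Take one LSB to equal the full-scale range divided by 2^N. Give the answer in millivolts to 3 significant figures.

Full-scale range = 2.42 V.
Levels needed ≥ 2.42/3.08 mV = 785.7. 2^10 = 1024 suffices, so N_min = 10.
LSB = 2.42 V / 2^10 = 2.3633 mV.
Half an LSB is 1.18 mV.

1.18 mV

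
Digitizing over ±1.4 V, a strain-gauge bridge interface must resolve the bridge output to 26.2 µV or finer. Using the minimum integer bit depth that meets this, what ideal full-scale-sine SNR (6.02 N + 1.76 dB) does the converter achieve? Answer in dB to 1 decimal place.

Span: 1.4 V − (-1.4 V) = 2.8 V.
2.8 V / 26.2 µV = 106900. Since 2^16 = 65536 and 2^17 = 131072, N = 17.
SNR = 6.02 × 17 + 1.76 = 104.10 dB.

104.1 dB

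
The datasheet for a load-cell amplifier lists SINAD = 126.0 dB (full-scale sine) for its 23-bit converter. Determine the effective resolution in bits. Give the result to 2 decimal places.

ENOB = (SINAD − 1.76) / 6.02 = (126.0 − 1.76) / 6.02 = 124.24 / 6.02 = 20.6379.

20.64 bits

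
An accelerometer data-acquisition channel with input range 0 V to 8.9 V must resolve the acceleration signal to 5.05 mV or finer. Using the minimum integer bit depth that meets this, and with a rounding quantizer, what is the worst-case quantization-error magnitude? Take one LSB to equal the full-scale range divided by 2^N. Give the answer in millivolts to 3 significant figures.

Span = 8.9 V.
Levels needed ≥ 8.9/5.05 mV = 1762. 2^11 = 2048 suffices, so N_min = 11.
LSB = 8.9 V / 2^11 = 4.3457 mV.
Half an LSB is 2.17 mV.

2.17 mV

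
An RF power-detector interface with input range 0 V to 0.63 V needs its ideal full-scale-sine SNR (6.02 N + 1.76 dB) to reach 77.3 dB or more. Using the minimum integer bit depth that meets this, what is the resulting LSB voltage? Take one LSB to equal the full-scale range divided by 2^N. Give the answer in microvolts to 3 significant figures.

76.9 µV

Span = 0.63 V.
N ≥ (77.3 − 1.76)/6.02 = 12.548 → N_min = 13.
LSB = 0.63 V / 2^13 = 76.9 µV.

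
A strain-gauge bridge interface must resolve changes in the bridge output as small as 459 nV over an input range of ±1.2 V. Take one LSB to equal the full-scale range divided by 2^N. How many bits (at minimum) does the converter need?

23 bits

Span: 1.2 V − (-1.2 V) = 2.4 V.
Required number of levels: 2.4/459 nV = 5.2288e6; smallest N with 2^N ≥ that is 23.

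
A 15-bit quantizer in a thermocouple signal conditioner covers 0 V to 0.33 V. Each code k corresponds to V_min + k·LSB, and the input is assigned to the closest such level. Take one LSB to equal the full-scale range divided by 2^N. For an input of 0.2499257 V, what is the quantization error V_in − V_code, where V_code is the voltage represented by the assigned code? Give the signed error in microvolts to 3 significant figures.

−1.36 µV

Span = 0.33 V. LSB = 0.33 V / 2^15 ≈ 10.07 µV.
Position in LSBs: (0.2499257 − (0)) × 32768/0.33 = 24816.8647; rounding gives k = 24817.
V_code = V_min + k × range/2^15 = 0 + 24817 × 0.33/32768 = 0.24992706299 V.
e = 0.2499257 − (0.24992706299) = −1.36 µV.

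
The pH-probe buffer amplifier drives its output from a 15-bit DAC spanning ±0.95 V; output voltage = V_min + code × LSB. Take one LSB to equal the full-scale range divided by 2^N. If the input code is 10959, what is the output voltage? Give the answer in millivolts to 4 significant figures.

Span: 0.95 V − (-0.95 V) = 1.9 V. LSB = 1.9 V / 2^15.
Output = V_min + (10959/32768) × range = -0.95 + 0.334442 × 1.9 V
      = -0.95 + 0.635440 = -0.314560 V.

-314.6 mV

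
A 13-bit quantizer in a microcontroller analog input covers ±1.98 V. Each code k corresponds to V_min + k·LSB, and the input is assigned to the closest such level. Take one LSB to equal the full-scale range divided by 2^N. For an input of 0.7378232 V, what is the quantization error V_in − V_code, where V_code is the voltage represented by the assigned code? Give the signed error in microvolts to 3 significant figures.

Full-scale range = 1.98 V − (-1.98 V) = 3.96 V. LSB = 3.96 V / 2^13 ≈ 483.4 µV.
Position in LSBs: (0.7378232 − (-1.98)) × 8192/3.96 = 5622.3252; rounding gives k = 5622.
V_code = V_min + k × range/2^13 = -1.98 + 5622 × 3.96/8192 = 0.7376660156 V.
e = 0.7378232 − (0.7376660156) = +157 µV.

+157 µV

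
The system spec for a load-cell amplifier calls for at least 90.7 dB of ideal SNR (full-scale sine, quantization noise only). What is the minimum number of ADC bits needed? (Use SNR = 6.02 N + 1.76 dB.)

15 bits

Required N = ⌈(90.7 − 1.76)/6.02⌉ = ⌈14.774⌉ = 15.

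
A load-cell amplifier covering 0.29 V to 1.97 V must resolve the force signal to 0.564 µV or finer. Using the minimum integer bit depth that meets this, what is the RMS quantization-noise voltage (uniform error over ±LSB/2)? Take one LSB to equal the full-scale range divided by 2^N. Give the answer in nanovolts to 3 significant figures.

Range = 1.97 − (0.29) = 1.68 V.
Need 2^N ≥ 1.68 V / 0.564 µV = 2.979e6 → N_min = 22.
One LSB is 1.68 V / 4194304 = 400.54 nV.
V_rms = LSB/√12 = 116 nV.

116 nV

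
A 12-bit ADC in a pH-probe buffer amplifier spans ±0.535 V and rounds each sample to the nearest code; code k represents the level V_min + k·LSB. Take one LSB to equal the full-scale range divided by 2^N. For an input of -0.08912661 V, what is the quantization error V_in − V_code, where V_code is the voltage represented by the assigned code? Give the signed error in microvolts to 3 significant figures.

The full-scale span is 0.535 − (-0.535) = 1.07 V. LSB = 1.07 V / 2^12 ≈ 261.2 µV.
Position in LSBs: (-0.08912661 − (-0.535)) × 4096/1.07 = 1706.8200; rounding gives k = 1707.
V_code = V_min + k × range/2^12 = -0.535 + 1707 × 1.07/4096 = -0.08907958984 V.
V_in − V_code = -0.08912661 − (-0.08907958984) = −47.0 µV.

−47.0 µV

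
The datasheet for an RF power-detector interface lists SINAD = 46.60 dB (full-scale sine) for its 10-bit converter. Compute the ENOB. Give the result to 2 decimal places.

ENOB = (46.60 − 1.76)/6.02 = 7.4485 bits.

7.45 bits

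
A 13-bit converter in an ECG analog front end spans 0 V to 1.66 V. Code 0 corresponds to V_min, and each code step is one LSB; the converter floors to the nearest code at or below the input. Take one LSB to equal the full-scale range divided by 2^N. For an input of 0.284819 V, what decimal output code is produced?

Span = 1.66 V. LSB = 1.66 V / 2^13 ≈ 202.6 µV.
code = ⌊(V_in − V_min)/LSB⌋ = ⌊(V_in − V_min) × 2^13 / range⌋
     = ⌊(0.284819 − (0)) × 8192 / 1.66⌋ = ⌊0.284819 × 8192/1.66⌋
     = ⌊1405.565⌋ = 1405.

1405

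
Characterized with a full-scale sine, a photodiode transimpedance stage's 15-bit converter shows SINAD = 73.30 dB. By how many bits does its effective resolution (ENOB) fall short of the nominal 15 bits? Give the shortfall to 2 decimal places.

Effective bits = (73.30 − 1.76)/6.02 = 11.8837.
Lost resolution: 15 − 11.8837 = 3.1163 bits.

3.12 bits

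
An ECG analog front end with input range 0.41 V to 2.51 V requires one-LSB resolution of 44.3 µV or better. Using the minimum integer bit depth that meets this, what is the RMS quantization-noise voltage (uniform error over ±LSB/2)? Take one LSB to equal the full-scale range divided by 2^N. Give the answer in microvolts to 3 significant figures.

9.25 µV

Full-scale range = 2.51 V − (0.41 V) = 2.1 V.
Required number of levels: 2.1/44.3 µV = 47404; smallest N with 2^N ≥ that is 16.
One LSB is 2.1 V / 65536 = 32.043 µV.
σ_q = LSB/√12 = 32.043 µV/3.4641 = 9.25 µV.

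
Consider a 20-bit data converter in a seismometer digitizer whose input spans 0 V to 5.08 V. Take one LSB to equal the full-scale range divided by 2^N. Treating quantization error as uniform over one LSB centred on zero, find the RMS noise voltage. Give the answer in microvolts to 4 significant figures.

1.399 µV

Range is 5.08 V.
LSB = 5.08 V ÷ 2^20 = 5.08/1048576 V = 4.84467 µV.
For a uniform distribution on [−LSB/2, +LSB/2], V_rms = LSB/√12 = 4.84467 µV/3.4641 = 1.399 µV.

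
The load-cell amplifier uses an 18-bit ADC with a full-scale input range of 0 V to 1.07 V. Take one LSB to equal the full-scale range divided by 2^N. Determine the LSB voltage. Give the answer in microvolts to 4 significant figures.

4.082 µV

V_FS = 1.07 V.
2^18 = 262144 levels.
LSB = 1.07 V / 2^18 = 4.082 µV.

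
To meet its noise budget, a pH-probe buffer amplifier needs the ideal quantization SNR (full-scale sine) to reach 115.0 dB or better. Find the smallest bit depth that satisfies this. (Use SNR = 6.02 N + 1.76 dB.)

Solving 6.02 N ≥ 115.0 − 1.76: N ≥ 18.811. Round up → N = 19.

19 bits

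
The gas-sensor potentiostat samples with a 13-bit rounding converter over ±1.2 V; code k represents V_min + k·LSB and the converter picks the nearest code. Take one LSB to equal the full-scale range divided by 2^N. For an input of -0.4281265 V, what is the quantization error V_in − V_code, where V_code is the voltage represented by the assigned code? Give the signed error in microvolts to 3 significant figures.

Range = 1.2 − (-1.2) = 2.4 V. LSB = 2.4 V / 2^13 ≈ 293.0 µV.
(V_in − V_min)/LSB = (-0.4281265 − (-1.2)) × 8192/2.4 = 2634.6615 → nearest code k = 2635.
V_code = -1.2 + (2635/8192) × 2.4 = -0.4280273438 V.
V_in − V_code = -0.4281265 − (-0.4280273438) = −99.2 µV.

−99.2 µV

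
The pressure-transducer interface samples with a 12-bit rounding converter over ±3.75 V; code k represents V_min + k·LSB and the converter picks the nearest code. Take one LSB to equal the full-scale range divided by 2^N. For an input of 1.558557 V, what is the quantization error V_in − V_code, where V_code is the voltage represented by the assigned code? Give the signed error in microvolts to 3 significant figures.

Full-scale range = 3.75 V − (-3.75 V) = 7.5 V. LSB = 7.5 V / 2^12 ≈ 1.831 mV.
Position in LSBs: (1.558557 − (-3.75)) × 4096/7.5 = 2899.1799; rounding gives k = 2899.
V_code = V_min + k × range/2^12 = -3.75 + 2899 × 7.5/4096 = 1.558227539 V.
Error = V_in − V_code = 1.558557 − (1.558227539) = +329 µV.

+329 µV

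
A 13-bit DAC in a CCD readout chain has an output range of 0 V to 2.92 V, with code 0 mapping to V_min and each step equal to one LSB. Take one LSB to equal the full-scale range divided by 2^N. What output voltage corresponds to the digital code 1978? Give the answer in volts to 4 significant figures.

Span = 2.92 V. LSB = 2.92 V / 2^13.
V_out = 0 + 1978 × (2.92/8192) V
      = 0 + 0.705049 = 0.705049 V.

0.7050 V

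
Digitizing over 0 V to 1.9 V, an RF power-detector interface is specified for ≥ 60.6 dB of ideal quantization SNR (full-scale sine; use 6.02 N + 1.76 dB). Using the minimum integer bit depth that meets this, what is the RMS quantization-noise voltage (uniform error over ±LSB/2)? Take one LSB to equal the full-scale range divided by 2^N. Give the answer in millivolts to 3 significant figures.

0.536 mV

V_FS = 1.9 V.
Solving 6.02 N ≥ 60.6 − 1.76: N ≥ 9.774. Round up → N = 10.
One LSB is 1.9 V / 1024 = 1.8555 mV.
σ_q = LSB/√12 = 1.8555 mV/3.4641 = 0.536 mV.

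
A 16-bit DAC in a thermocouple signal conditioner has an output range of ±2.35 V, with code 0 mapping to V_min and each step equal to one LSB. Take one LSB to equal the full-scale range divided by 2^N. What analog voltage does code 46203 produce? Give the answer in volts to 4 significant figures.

0.9635 V

The full-scale span is 2.35 − (-2.35) = 4.7 V. LSB = 4.7 V / 2^16.
Output = V_min + (46203/65536) × range = -2.35 + 0.705002 × 4.7 V
      = -2.35 + 3.31351 = 0.963509 V.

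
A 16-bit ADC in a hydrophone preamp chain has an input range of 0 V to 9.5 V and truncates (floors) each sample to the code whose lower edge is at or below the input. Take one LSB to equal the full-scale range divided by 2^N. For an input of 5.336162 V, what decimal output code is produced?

Span = 9.5 V. LSB = 9.5 V / 2^16 ≈ 145.0 µV.
(V_in − V_min) × 2^16/range = (5.336162 − (0)) × 65536/9.5 = 36811.654.
Floor → code = 36811.

36811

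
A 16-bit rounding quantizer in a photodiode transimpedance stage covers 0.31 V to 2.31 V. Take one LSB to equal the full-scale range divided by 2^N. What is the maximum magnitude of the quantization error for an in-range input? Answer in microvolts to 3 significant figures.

15.3 µV

The full-scale span is 2.31 − (0.31) = 2 V.
One LSB is 2 V / 65536 = 30.518 µV.
A rounding quantizer has |error| ≤ LSB/2 = 15.3 µV.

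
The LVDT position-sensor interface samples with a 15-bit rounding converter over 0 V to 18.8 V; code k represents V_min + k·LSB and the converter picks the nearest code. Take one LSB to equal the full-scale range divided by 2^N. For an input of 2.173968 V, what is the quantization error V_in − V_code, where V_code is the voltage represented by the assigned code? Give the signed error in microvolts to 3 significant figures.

Full-scale range = 18.8 V. LSB = 18.8 V / 2^15 ≈ 0.5737 mV.
(V_in − V_min)/LSB = (2.173968 − (0)) × 32768/18.8 = 3789.1800 → nearest code k = 3789.
Reconstructed level: 0 + 3789 × 18.8/32768 V = 2.1738647461 V.
e = 2.173968 − (2.1738647461) = +103 µV.

+103 µV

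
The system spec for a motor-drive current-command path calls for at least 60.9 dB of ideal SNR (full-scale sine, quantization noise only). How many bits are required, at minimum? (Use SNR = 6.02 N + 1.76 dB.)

Solving 6.02 N ≥ 60.9 − 1.76: N ≥ 9.824. Round up → N = 10.

10 bits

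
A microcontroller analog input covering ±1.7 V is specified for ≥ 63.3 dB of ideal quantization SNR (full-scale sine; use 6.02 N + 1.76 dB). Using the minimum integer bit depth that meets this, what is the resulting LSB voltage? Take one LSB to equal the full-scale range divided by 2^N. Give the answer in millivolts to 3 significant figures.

1.66 mV

Full-scale range = 1.7 V − (-1.7 V) = 3.4 V.
6.02 N + 1.76 ≥ 63.3 gives N ≥ 10.223, so the minimum integer is 11.
LSB = 3.4 V ÷ 2^11 = 3.4/2048 V = 1.66 mV.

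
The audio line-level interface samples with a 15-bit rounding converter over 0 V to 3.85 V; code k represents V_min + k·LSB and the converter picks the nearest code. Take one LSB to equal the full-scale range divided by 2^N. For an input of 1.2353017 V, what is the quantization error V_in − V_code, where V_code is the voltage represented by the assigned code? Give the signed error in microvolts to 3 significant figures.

−16.3 µV

Full-scale range = 3.85 V. LSB = 3.85 V / 2^15 ≈ 117.5 µV.
Position in LSBs: (1.2353017 − (0)) × 32768/3.85 = 10513.8613; rounding gives k = 10514.
V_code = V_min + k × range/2^15 = 0 + 10514 × 3.85/32768 = 1.2353179932 V.
V_in − V_code = 1.2353017 − (1.2353179932) = −16.3 µV.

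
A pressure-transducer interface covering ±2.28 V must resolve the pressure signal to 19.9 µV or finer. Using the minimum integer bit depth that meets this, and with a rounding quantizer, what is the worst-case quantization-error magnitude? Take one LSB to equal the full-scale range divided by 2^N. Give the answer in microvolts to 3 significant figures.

8.70 µV

The full-scale span is 2.28 − (-2.28) = 4.56 V.
Levels needed ≥ 4.56/19.9 µV = 229100. 2^18 = 262144 suffices, so N_min = 18.
LSB = 4.56 V ÷ 2^18 = 4.56/262144 V = 17.395 µV.
|e|_max = LSB/2 = 8.70 µV.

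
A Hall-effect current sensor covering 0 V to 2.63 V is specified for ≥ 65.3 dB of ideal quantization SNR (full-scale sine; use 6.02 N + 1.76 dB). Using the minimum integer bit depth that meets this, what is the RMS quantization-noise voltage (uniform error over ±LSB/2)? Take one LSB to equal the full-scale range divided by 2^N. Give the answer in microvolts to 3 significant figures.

371 µV

V_FS = 2.63 V.
Required N = ⌈(65.3 − 1.76)/6.02⌉ = ⌈10.555⌉ = 11.
One LSB is 2.63 V / 2048 = 1.2842 mV.
RMS noise = LSB/√12 = 371 µV.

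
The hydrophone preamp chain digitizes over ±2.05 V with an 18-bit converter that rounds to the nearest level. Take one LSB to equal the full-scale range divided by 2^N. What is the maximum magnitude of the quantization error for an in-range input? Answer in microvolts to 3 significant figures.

Range = 2.05 − (-2.05) = 4.1 V.
Step size = 4.1/262144 V = 15.640 µV.
|e|_max = LSB/2 = 7.82 µV.

7.82 µV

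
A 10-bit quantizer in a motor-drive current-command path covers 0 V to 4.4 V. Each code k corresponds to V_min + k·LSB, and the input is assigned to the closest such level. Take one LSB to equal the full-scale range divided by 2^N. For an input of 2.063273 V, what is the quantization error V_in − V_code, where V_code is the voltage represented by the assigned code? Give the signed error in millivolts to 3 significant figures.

+0.773 mV

Full-scale range = 4.4 V. LSB = 4.4 V / 2^10 ≈ 4.297 mV.
(2.063273 − (0)) / LSB = 2.063273 × 1024/4.4 = 480.1799. Nearest integer: k = 480.
Reconstructed level: 0 + 480 × 4.4/1024 V = 2.062500000 V.
e = 2.063273 − (2.062500000) = +0.773 mV.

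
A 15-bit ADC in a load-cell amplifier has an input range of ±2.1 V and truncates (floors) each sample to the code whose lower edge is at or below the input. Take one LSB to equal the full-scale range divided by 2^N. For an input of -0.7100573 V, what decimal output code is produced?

Range = 2.1 − (-2.1) = 4.2 V. LSB = 4.2 V / 2^15 ≈ 128.2 µV.
code = ⌊(V_in − V_min)/LSB⌋ = ⌊(V_in − V_min) × 2^15 / range⌋
     = ⌊(-0.7100573 − (-2.1)) × 32768 / 4.2⌋ = ⌊1.3899427 × 32768/4.2⌋
     = ⌊10844.201⌋ = 10844.

10844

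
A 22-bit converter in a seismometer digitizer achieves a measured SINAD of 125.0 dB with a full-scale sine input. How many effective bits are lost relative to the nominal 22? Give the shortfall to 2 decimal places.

Effective bits = (125.0 − 1.76)/6.02 = 20.4718.
Lost resolution: 22 − 20.4718 = 1.5282 bits.

1.53 bits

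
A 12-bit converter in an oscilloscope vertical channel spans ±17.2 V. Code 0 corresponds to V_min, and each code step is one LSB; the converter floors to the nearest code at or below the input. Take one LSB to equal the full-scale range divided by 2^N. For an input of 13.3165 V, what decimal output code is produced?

3633

Full-scale range = 17.2 V − (-17.2 V) = 34.4 V. LSB = 34.4 V / 2^12 ≈ 8.398 mV.
code = ⌊(V_in − V_min)/LSB⌋ = ⌊(V_in − V_min) × 2^12 / range⌋
     = ⌊(13.3165 − (-17.2)) × 4096 / 34.4⌋ = ⌊30.5165 × 4096/34.4⌋
     = ⌊3633.593⌋ = 3633.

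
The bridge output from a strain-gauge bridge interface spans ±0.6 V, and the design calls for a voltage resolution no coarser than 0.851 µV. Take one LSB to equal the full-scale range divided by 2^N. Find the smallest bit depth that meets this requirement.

21 bits

Full-scale range = 0.6 V − (-0.6 V) = 1.2 V.
Levels needed ≥ 1.2/0.851 µV = 1.410e6. 2^21 = 2097152 suffices, so N_min = 21.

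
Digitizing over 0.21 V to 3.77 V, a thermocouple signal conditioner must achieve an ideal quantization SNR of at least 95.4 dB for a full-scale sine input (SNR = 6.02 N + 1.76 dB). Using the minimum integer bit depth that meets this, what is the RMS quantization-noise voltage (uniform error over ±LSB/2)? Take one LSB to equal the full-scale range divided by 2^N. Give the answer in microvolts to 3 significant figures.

Range = 3.77 − (0.21) = 3.56 V.
Solving 6.02 N ≥ 95.4 − 1.76: N ≥ 15.555. Round up → N = 16.
LSB = 3.56 V / 2^16 = 54.321 µV.
V_rms = LSB/√12 = 15.7 µV.

15.7 µV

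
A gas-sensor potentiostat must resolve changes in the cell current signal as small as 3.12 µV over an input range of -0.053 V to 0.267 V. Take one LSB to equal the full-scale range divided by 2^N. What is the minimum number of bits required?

17 bits

Span: 0.267 V − (-0.053 V) = 0.32 V.
Levels needed ≥ 0.32/3.12 µV = 102600. 2^17 = 131072 suffices, so N_min = 17.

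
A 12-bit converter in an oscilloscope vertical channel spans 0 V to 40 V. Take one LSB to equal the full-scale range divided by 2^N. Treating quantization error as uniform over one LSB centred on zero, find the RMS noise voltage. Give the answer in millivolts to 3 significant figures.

Span = 40 V.
LSB = 40 V ÷ 2^12 = 40/4096 V = 9.7656 mV.
RMS of a uniform error over width LSB is LSB/√12 = 2.82 mV.

2.82 mV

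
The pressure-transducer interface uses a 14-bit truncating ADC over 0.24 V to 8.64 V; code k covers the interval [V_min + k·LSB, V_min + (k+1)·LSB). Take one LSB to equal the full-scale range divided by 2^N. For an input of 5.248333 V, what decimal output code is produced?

Range = 8.64 − (0.24) = 8.4 V. LSB = 8.4 V / 2^14 ≈ 0.5127 mV.
code = ⌊(V_in − V_min)/LSB⌋ = ⌊(V_in − V_min) × 2^14 / range⌋
     = ⌊(5.248333 − (0.24)) × 16384 / 8.4⌋ = ⌊5.008333 × 16384/8.4⌋
     = ⌊9768.634⌋ = 9768.

9768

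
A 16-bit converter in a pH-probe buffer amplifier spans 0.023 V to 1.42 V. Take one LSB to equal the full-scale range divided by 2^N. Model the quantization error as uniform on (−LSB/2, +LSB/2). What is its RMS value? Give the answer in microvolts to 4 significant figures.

Span: 1.42 V − (0.023 V) = 1.397 V.
LSB = 1.397 V / 2^16 = 21.3165 µV.
V_rms = LSB/√12 = 21.3165 µV / √12 = 6.154 µV.

6.154 µV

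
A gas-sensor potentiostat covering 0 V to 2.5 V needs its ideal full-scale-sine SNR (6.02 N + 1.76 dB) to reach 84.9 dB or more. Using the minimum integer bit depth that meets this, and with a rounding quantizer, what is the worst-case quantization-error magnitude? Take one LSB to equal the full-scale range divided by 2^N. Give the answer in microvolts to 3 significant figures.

Range is 2.5 V.
6.02 N + 1.76 ≥ 84.9 gives N ≥ 13.811, so the minimum integer is 14.
LSB = 2.5 V ÷ 2^14 = 2.5/16384 V = 152.59 µV.
|e|_max = LSB/2 = 76.3 µV.

76.3 µV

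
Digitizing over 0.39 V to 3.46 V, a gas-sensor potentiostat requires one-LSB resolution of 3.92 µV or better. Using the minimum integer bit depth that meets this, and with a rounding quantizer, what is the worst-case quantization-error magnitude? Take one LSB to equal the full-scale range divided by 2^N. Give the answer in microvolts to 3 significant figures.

The full-scale span is 3.46 − (0.39) = 3.07 V.
Need 2^N ≥ 3.07 V / 3.92 µV = 783200 → N_min = 20.
LSB = 3.07 V / 2^20 = 2.9278 µV.
Max error for round-to-nearest is LSB/2 = 1.46 µV.

1.46 µV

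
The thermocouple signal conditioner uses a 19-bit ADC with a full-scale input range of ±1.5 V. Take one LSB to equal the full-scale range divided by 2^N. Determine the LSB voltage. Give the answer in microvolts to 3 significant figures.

Span: 1.5 V − (-1.5 V) = 3 V.
Number of codes = 2^19 = 524288.
Step size = 3/524288 V = 5.72 µV.

5.72 µV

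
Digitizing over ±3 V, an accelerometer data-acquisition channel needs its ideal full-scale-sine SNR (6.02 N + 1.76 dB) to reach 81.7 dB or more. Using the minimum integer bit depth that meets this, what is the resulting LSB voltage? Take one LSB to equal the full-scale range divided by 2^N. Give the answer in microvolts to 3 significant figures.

366 µV

Full-scale range = 3 V − (-3 V) = 6 V.
Solving 6.02 N ≥ 81.7 − 1.76: N ≥ 13.279. Round up → N = 14.
LSB = 6 V ÷ 2^14 = 6/16384 V = 366 µV.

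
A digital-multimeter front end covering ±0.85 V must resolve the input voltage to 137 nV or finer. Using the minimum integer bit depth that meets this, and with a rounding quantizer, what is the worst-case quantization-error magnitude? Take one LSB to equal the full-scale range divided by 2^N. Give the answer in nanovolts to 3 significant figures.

50.7 nV

Range = 0.85 − (-0.85) = 1.7 V.
1.7 V / 137 nV = 1.241e7. Since 2^23 = 8388608 and 2^24 = 16777216, N = 24.
Step size = 1.7/16777216 V = 101.33 nV.
Half an LSB is 50.7 nV.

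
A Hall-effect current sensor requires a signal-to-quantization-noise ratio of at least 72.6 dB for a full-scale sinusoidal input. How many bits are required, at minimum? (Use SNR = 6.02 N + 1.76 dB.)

12 bits

Solving 6.02 N ≥ 72.6 − 1.76: N ≥ 11.767. Round up → N = 12.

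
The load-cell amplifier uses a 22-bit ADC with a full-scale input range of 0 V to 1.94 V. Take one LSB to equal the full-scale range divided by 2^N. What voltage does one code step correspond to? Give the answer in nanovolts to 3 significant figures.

463 nV

Full-scale range = 1.94 V.
There are 2^22 = 4194304 steps.
One LSB is 1.94 V / 4194304 = 463 nV.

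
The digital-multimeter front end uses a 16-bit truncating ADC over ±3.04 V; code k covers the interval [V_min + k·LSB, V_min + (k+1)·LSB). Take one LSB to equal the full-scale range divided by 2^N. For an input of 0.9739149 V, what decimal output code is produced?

43265

The full-scale span is 3.04 − (-3.04) = 6.08 V. LSB = 6.08 V / 2^16 ≈ 92.77 µV.
code = ⌊(V_in − V_min)/LSB⌋ = ⌊(V_in − V_min) × 2^16 / range⌋
     = ⌊(0.9739149 − (-3.04)) × 65536 / 6.08⌋ = ⌊4.0139149 × 65536/6.08⌋
     = ⌊43265.777⌋ = 43265.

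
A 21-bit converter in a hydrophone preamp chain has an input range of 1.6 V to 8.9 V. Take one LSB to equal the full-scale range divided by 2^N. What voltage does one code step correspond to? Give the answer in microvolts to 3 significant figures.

Span: 8.9 V − (1.6 V) = 7.3 V.
2^21 = 2097152 levels.
One LSB is 7.3 V / 2097152 = 3.48 µV.

3.48 µV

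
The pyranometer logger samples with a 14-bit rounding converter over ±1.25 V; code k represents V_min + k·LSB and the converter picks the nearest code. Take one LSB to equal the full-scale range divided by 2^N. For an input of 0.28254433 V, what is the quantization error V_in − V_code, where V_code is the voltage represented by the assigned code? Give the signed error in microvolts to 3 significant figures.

−48.4 µV

Span: 1.25 V − (-1.25 V) = 2.5 V. LSB = 2.5 V / 2^14 ≈ 152.6 µV.
(0.28254433 − (-1.25)) / LSB = 1.53254433 × 16384/2.5 = 10043.6825. Nearest integer: k = 10044.
V_code = V_min + k × range/2^14 = -1.25 + 10044 × 2.5/16384 = 0.28259277344 V.
Error = V_in − V_code = 0.28254433 − (0.28259277344) = −48.4 µV.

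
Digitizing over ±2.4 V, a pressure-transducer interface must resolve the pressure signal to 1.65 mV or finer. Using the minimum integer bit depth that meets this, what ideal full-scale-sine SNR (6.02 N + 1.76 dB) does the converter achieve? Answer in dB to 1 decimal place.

74.0 dB

The full-scale span is 2.4 − (-2.4) = 4.8 V.
Levels needed ≥ 4.8/1.65 mV = 2909. 2^12 = 4096 suffices, so N_min = 12.
6.02(12) + 1.76 = 74.00 dB.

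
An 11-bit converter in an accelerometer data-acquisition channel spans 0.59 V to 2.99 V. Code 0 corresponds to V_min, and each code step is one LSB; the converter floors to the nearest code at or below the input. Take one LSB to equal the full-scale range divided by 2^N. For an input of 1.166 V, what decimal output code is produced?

491

The full-scale span is 2.99 − (0.59) = 2.4 V. LSB = 2.4 V / 2^11 ≈ 1.172 mV.
V_in − V_min = 1.166 − (0.59) = 0.576 V.
Divide by LSB: 0.576 × 2048/2.4 = 491.5200.
Truncating gives code 491.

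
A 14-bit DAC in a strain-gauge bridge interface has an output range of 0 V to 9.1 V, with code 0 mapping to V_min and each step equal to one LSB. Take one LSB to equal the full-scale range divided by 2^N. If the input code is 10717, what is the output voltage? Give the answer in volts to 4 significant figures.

Range is 9.1 V. LSB = 9.1 V / 2^14.
V_out = V_min + code × LSB = 0 V + 10717 × 9.1 V / 16384
      = 0 V + 5.95244 V = 5.95244 V.

5.952 V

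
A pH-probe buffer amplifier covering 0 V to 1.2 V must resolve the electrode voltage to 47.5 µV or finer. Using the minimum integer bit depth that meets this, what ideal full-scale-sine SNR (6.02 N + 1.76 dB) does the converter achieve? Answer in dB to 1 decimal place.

92.1 dB

V_FS = 1.2 V.
1.2 V / 47.5 µV = 25260. Since 2^14 = 16384 and 2^15 = 32768, N = 15.
Ideal SNR at N = 15: 6.02·15 + 1.76 = 92.1 dB.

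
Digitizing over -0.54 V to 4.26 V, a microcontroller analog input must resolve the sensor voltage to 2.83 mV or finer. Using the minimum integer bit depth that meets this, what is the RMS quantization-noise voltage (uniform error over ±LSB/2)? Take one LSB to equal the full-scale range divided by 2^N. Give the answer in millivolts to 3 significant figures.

0.677 mV

Span: 4.26 V − (-0.54 V) = 4.8 V.
4.8 V / 2.83 mV = 1696. Since 2^10 = 1024 and 2^11 = 2048, N = 11.
LSB = 4.8 V / 2^11 = 2.3438 mV.
RMS noise = LSB/√12 = 0.677 mV.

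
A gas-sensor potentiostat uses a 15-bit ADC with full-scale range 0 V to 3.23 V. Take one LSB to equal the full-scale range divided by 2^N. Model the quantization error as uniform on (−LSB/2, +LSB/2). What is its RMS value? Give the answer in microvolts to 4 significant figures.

28.46 µV

Full-scale range = 3.23 V.
Step size = 3.23/32768 V = 98.5718 µV.
σ_q = LSB/√12 = 98.5718 µV/3.4641 = 28.46 µV.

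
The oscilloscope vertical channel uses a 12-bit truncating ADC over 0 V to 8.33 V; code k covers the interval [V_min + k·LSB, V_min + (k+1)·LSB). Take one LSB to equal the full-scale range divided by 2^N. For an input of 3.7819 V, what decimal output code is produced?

Full-scale range = 8.33 V. LSB = 8.33 V / 2^12 ≈ 2.034 mV.
code = ⌊(V_in − V_min)/LSB⌋ = ⌊(V_in − V_min) × 2^12 / range⌋
     = ⌊(3.7819 − (0)) × 4096 / 8.33⌋ = ⌊3.7819 × 4096/8.33⌋
     = ⌊1859.623⌋ = 1859.

1859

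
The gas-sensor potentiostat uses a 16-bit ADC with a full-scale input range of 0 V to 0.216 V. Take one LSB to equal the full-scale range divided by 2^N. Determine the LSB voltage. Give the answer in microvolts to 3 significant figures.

Full-scale range = 0.216 V.
2^16 = 65536 levels.
LSB = 0.216 V / 2^16 = 3.30 µV.

3.30 µV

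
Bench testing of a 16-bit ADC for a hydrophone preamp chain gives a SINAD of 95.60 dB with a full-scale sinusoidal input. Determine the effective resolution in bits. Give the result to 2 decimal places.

Inverting SNR = 6.02 N + 1.76: N_eff = (95.60 − 1.76)/6.02 = 15.5880.

15.59 bits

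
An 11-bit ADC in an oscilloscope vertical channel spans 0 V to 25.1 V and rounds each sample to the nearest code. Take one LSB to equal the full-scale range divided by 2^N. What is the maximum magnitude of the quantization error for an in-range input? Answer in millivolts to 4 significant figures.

6.128 mV

V_FS = 25.1 V.
LSB = 25.1 V ÷ 2^11 = 25.1/2048 V = 12.2559 mV.
A rounding quantizer has |error| ≤ LSB/2 = 6.128 mV.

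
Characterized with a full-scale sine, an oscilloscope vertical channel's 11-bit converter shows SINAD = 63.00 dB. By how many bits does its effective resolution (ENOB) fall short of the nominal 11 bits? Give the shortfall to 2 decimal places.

0.83 bits

Effective bits = (63.00 − 1.76)/6.02 = 10.1728.
Shortfall = 11 − 10.1728 = 0.8272 bits.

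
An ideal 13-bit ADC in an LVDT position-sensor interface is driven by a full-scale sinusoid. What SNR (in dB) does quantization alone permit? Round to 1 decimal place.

6.02(13) + 1.76 = 78.26 + 1.76 = 80.02 dB.

80.0 dB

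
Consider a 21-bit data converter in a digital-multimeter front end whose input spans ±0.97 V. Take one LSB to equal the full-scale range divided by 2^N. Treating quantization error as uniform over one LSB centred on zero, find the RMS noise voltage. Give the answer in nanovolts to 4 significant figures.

267.0 nV

The full-scale span is 0.97 − (-0.97) = 1.94 V.
LSB = 1.94 V ÷ 2^21 = 1.94/2097152 V = 0.925064 µV.
RMS of a uniform error over width LSB is LSB/√12 = 267.0 nV.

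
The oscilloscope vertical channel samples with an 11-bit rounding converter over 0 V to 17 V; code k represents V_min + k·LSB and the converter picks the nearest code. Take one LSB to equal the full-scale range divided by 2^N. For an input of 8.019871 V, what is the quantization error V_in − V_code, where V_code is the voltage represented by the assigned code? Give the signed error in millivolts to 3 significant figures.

+1.32 mV

V_FS = 17 V. LSB = 17 V / 2^11 ≈ 8.301 mV.
(8.019871 − (0)) / LSB = 8.019871 × 2048/17 = 966.1586. Nearest integer: k = 966.
V_code = 0 + (966/2048) × 17 = 8.018554688 V.
e = 8.019871 − (8.018554688) = +1.32 mV.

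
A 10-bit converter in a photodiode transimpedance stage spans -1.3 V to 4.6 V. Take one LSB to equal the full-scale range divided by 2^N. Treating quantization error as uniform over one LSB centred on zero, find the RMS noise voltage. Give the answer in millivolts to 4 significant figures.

1.663 mV

Full-scale range = 4.6 V − (-1.3 V) = 5.9 V.
LSB = 5.9 V ÷ 2^10 = 5.9/1024 V = 5.76172 mV.
RMS of a uniform error over width LSB is LSB/√12 = 1.663 mV.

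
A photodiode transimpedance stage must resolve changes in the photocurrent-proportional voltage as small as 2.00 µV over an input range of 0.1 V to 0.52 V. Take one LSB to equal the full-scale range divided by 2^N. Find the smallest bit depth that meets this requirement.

18 bits

Span: 0.52 V − (0.1 V) = 0.42 V.
Required number of levels: 0.42/2.00 µV = 210000; smallest N with 2^N ≥ that is 18.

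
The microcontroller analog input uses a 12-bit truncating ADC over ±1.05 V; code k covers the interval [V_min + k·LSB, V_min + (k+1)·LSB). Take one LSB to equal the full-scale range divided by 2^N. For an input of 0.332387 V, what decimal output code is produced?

2696

Range = 1.05 − (-1.05) = 2.1 V. LSB = 2.1 V / 2^12 ≈ 0.5127 mV.
V_in − V_min = 0.332387 − (-1.05) = 1.382387 V.
Divide by LSB: 1.382387 × 4096/2.1 = 2696.3129.
Truncating gives code 2696.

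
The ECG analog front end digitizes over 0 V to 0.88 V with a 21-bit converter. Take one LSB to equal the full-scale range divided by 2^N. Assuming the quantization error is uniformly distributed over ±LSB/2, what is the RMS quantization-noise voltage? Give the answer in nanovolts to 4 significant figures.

Range is 0.88 V.
LSB = 0.88 V ÷ 2^21 = 0.88/2097152 V = 419.617 nV.
RMS of a uniform error over width LSB is LSB/√12 = 121.1 nV.

121.1 nV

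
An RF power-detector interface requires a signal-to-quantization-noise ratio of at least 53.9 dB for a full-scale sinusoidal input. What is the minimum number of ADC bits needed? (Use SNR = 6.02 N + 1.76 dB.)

Required N = ⌈(53.9 − 1.76)/6.02⌉ = ⌈8.661⌉ = 9.

9 bits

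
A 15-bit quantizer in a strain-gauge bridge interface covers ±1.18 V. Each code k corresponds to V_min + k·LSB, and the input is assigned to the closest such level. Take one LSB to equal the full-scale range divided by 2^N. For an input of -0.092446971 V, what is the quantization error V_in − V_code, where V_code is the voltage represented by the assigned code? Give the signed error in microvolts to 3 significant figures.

The full-scale span is 1.18 − (-1.18) = 2.36 V. LSB = 2.36 V / 2^15 ≈ 72.02 µV.
(-0.092446971 − (-1.18)) / LSB = 1.087553029 × 32768/2.36 = 15100.3973. Nearest integer: k = 15100.
V_code = -1.18 + (15100/32768) × 2.36 = -0.092475585938 V.
V_in − V_code = -0.092446971 − (-0.092475585938) = +28.6 µV.

+28.6 µV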